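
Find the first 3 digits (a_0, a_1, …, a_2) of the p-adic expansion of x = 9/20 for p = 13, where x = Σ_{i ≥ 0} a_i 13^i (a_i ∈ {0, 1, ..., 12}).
(a_0, …, a_2) = (5, 12, 1)

v_13(9/20) = 0 (numerator and denominator both coprime to 13), so x ∈ ℤ_13^×. Compute digits iteratively via a_i = x_i mod 13, x_{i+1} = (x_i − a_i)/13, with x_0 = x:
  x_0 = 9/20;  a_0 = 5;  x_1 = (x_0 − 5)/13 = -7/20
  x_1 = -7/20;  a_1 = 12;  x_2 = (x_1 − 12)/13 = -19/20
  x_2 = -19/20;  a_2 = 1;  x_3 = (x_2 − 1)/13 = -3/20
Digits: (5, 12, 1).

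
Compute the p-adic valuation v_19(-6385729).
v_19(-6385729) = 4

v_19(n) is the largest exponent k such that 19^k divides n. Factor out: -6385729 = -19^4 · 49. (Sign doesn't affect v_p.) So v_19(-6385729) = 4.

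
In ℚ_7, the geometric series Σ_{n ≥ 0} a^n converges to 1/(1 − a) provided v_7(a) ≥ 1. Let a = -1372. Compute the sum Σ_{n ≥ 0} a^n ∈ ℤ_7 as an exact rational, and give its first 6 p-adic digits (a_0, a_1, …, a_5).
Σ a^n = 1/(1 − a) = 1/1373;  first 6 digits = (1, 0, 0, 3, 6, 6)

v_7(a) = 3 ≥ 1, so the series converges in ℤ_7 to 1/(1 − a) = 1/(1 − (-1372)) = 1/1373. Expand this rational in ℤ_7: compute digits iteratively via d_i = x_i mod 7, x_{i+1} = (x_i − d_i)/7. The first 6 digits are (1, 0, 0, 3, 6, 6).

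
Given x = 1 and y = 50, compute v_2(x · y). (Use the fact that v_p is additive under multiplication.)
v_2(50) = 1

v_p(x) = 0 (factor: 1 = 2^0 · 1); v_p(y) = 1 (factor: 50 = 2^1 · 25). Additivity: v_p(xy) = v_p(x) + v_p(y) = 0 + 1 = 1. (Direct check: xy = 50 = 2^1 · (25).)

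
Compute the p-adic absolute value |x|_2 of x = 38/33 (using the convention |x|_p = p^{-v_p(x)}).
|38/33|_2 = 1/2

Step 1 — compute v_2(x) by factoring powers of 2 out of the numerator and denominator: v_2(38/33) = 1. Step 2 — apply |x|_p = p^{-v_p(x)} = 2^{-1} = 1/2.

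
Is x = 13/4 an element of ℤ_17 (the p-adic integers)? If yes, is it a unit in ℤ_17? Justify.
x ∈ ℤ_17^× (unit); v_17(x) = 0

ℤ_17 = {x ∈ ℚ_17 : v_17(x) ≥ 0} and ℤ_17^× = {x ∈ ℤ_17 : v_17(x) = 0}. Here v_17(13/4) = v_17(num) − v_17(den) = 0; compare against these criteria.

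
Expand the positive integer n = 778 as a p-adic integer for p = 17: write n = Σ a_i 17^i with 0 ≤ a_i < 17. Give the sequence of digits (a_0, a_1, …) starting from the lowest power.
(a_0, a_1, …) = (13, 11, 2)

Repeated division by 17 gives the digits low-to-high: 778 = 13 + 11·17^1 + 2·17^2. Digit sequence: (13, 11, 2).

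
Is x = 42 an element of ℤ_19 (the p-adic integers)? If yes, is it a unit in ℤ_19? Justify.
x ∈ ℤ_19^× (unit); v_19(x) = 0

ℤ_19 = {x ∈ ℚ_19 : v_19(x) ≥ 0} and ℤ_19^× = {x ∈ ℤ_19 : v_19(x) = 0}. Here v_19(42) = v_19(num) − v_19(den) = 0; compare against these criteria.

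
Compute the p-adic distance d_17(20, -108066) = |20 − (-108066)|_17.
d_17(20, -108066) = 1/4913

Step 1 — x − y = 20 − (-108066) = 108086. Step 2 — v_17(108086) = 3 (factor: 108086 = (17^3 · 22); the sign does not affect v_p). Step 3 — |x − y|_17 = 17^{-3} = 1/4913.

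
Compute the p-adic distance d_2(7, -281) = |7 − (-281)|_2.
d_2(7, -281) = 1/32

Step 1 — x − y = 7 − (-281) = 288. Step 2 — v_2(288) = 5 (factor: 288 = (2^5 · 9); the sign does not affect v_p). Step 3 — |x − y|_2 = 2^{-5} = 1/32.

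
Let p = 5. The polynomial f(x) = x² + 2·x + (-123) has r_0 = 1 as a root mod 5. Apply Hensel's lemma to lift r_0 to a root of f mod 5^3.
r_2 = 56 (mod 125)

Hensel: r_{i+1} = r_i − f(r_i)·(f′(r_i))^{-1} mod 5^{i+2}, f′(x) = 2x + 2. Iterate:
  r_0 = 1 (mod 5)
  r_1 = 6 (mod 25)
  r_2 = 56 (mod 125)
Final: r = 56 satisfies f(r) ≡ 0 mod 5^3.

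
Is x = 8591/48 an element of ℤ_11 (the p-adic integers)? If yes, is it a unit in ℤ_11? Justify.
x ∈ ℤ_11 but not a unit; v_11(x) = 2 > 0

ℤ_11 = {x ∈ ℚ_11 : v_11(x) ≥ 0} and ℤ_11^× = {x ∈ ℤ_11 : v_11(x) = 0}. Here v_11(8591/48) = v_11(num) − v_11(den) = 2; compare against these criteria.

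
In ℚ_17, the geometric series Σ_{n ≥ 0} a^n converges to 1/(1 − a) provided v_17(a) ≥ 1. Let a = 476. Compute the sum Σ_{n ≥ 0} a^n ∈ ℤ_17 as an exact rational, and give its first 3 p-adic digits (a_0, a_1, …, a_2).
Σ a^n = 1/(1 − a) = -1/475;  first 3 digits = (1, 11, 3)

v_17(a) = 1 ≥ 1, so the series converges in ℤ_17 to 1/(1 − a) = 1/(1 − 476) = -1/475. Expand this rational in ℤ_17: compute digits iteratively via d_i = x_i mod 17, x_{i+1} = (x_i − d_i)/17. The first 3 digits are (1, 11, 3).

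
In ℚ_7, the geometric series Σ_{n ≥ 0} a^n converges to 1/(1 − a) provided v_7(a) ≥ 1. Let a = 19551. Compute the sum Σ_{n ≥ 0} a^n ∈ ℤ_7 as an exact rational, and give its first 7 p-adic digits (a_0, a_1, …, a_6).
Σ a^n = 1/(1 − a) = -1/19550;  first 7 digits = (1, 0, 0, 1, 1, 1, 1)

v_7(a) = 3 ≥ 1, so the series converges in ℤ_7 to 1/(1 − a) = 1/(1 − 19551) = -1/19550. Expand this rational in ℤ_7: compute digits iteratively via d_i = x_i mod 7, x_{i+1} = (x_i − d_i)/7. The first 7 digits are (1, 0, 0, 1, 1, 1, 1).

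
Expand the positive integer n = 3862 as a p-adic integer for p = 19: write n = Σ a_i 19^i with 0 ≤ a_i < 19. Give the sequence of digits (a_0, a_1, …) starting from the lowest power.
(a_0, a_1, …) = (5, 13, 10)

Repeated division by 19 gives the digits low-to-high: 3862 = 5 + 13·19^1 + 10·19^2. Digit sequence: (5, 13, 10).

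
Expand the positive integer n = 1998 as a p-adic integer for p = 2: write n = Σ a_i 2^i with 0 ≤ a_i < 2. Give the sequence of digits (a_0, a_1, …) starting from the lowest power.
(a_0, a_1, …) = (0, 1, 1, 1, 0, 0, 1, 1, 1, 1, 1)

Repeated division by 2 gives the digits low-to-high: 1998 = 1·2^1 + 1·2^2 + 1·2^3 + 1·2^6 + 1·2^7 + 1·2^8 + 1·2^9 + 1·2^10. Digit sequence: (0, 1, 1, 1, 0, 0, 1, 1, 1, 1, 1).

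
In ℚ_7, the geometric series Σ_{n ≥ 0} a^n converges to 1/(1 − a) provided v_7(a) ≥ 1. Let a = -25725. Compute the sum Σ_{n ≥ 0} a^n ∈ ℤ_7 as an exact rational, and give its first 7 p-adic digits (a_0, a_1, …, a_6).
Σ a^n = 1/(1 − a) = 1/25726;  first 7 digits = (1, 0, 0, 2, 3, 5, 3)

v_7(a) = 3 ≥ 1, so the series converges in ℤ_7 to 1/(1 − a) = 1/(1 − (-25725)) = 1/25726. Expand this rational in ℤ_7: compute digits iteratively via d_i = x_i mod 7, x_{i+1} = (x_i − d_i)/7. The first 7 digits are (1, 0, 0, 2, 3, 5, 3).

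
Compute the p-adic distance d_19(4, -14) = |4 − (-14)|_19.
d_19(4, -14) = 1

Step 1 — x − y = 4 − (-14) = 18. Step 2 — v_19(18) = 0 (factor: 18 = (19^0 · 18); the sign does not affect v_p). Step 3 — |x − y|_19 = 19^{0} = 1.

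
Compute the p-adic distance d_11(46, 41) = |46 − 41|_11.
d_11(46, 41) = 1

Step 1 — x − y = 46 − 41 = 5. Step 2 — v_11(5) = 0 (factor: 5 = (11^0 · 5); the sign does not affect v_p). Step 3 — |x − y|_11 = 11^{0} = 1.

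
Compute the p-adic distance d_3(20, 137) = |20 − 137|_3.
d_3(20, 137) = 1/9

Step 1 — x − y = 20 − 137 = -117. Step 2 — v_3(-117) = 2 (factor: -117 = −(3^2 · 13); the sign does not affect v_p). Step 3 — |x − y|_3 = 3^{-2} = 1/9.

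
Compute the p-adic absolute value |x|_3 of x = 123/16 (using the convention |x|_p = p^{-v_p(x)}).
|123/16|_3 = 1/3

Step 1 — compute v_3(x) by factoring powers of 3 out of the numerator and denominator: v_3(123/16) = 1. Step 2 — apply |x|_p = p^{-v_p(x)} = 3^{-1} = 1/3.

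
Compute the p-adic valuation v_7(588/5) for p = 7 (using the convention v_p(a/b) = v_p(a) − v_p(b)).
v_7(588/5) = 2

Factor powers of 7 from the numerator and denominator of the reduced fraction: 588 = 7^2 · 12 and 5 = 7^0 · 5. Apply v_p(a/b) = v_p(a) − v_p(b): v_7(588/5) = 2 − 0 = 2.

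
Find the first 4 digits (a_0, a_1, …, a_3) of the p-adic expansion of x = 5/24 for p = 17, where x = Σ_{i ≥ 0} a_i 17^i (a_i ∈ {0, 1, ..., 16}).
(a_0, …, a_3) = (8, 13, 7, 13)

v_17(5/24) = 0 (numerator and denominator both coprime to 17), so x ∈ ℤ_17^×. Compute digits iteratively via a_i = x_i mod 17, x_{i+1} = (x_i − a_i)/17, with x_0 = x:
  x_0 = 5/24;  a_0 = 8;  x_1 = (x_0 − 8)/17 = -11/24
  x_1 = -11/24;  a_1 = 13;  x_2 = (x_1 − 13)/17 = -19/24
  x_2 = -19/24;  a_2 = 7;  x_3 = (x_2 − 7)/17 = -11/24
  x_3 = -11/24;  a_3 = 13;  x_4 = (x_3 − 13)/17 = -19/24
Digits: (8, 13, 7, 13).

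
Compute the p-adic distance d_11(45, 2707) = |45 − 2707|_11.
d_11(45, 2707) = 1/1331

Step 1 — x − y = 45 − 2707 = -2662. Step 2 — v_11(-2662) = 3 (factor: -2662 = −(11^3 · 2); the sign does not affect v_p). Step 3 — |x − y|_11 = 11^{-3} = 1/1331.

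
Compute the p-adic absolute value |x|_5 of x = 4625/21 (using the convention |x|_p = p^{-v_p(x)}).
|4625/21|_5 = 1/125

Step 1 — compute v_5(x) by factoring powers of 5 out of the numerator and denominator: v_5(4625/21) = 3. Step 2 — apply |x|_p = p^{-v_p(x)} = 5^{-3} = 1/125.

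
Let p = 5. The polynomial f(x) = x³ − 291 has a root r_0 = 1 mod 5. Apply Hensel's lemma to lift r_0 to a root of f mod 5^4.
r_3 = 406 (mod 625)

Hensel: r_{i+1} = r_i − f(r_i)/f′(r_i) mod 5^{i+2}, where f′(x) = 3x². Iterate:
  r_0 = 1 (mod 5)
  r_1 = 6 (mod 25)
  r_2 = 31 (mod 125)
  r_3 = 406 (mod 625)
Final: r = 406 with f(r) ≡ 0 mod 5^4.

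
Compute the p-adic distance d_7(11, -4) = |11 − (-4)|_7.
d_7(11, -4) = 1

Step 1 — x − y = 11 − (-4) = 15. Step 2 — v_7(15) = 0 (factor: 15 = (7^0 · 15); the sign does not affect v_p). Step 3 — |x − y|_7 = 7^{0} = 1.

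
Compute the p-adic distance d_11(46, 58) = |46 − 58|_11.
d_11(46, 58) = 1

Step 1 — x − y = 46 − 58 = -12. Step 2 — v_11(-12) = 0 (factor: -12 = −(11^0 · 12); the sign does not affect v_p). Step 3 — |x − y|_11 = 11^{0} = 1.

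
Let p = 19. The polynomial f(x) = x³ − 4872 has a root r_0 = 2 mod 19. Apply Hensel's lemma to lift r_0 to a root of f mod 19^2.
r_1 = 287 (mod 361)

Hensel: r_{i+1} = r_i − f(r_i)/f′(r_i) mod 19^{i+2}, where f′(x) = 3x². Iterate:
  r_0 = 2 (mod 19)
  r_1 = 287 (mod 361)
Final: r = 287 with f(r) ≡ 0 mod 19^2.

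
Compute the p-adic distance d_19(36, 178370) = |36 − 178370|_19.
d_19(36, 178370) = 1/6859

Step 1 — x − y = 36 − 178370 = -178334. Step 2 — v_19(-178334) = 3 (factor: -178334 = −(19^3 · 26); the sign does not affect v_p). Step 3 — |x − y|_19 = 19^{-3} = 1/6859.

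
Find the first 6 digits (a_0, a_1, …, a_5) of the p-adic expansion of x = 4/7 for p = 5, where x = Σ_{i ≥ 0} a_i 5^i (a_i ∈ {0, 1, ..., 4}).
(a_0, …, a_5) = (2, 4, 2, 3, 0, 2)

v_5(4/7) = 0 (numerator and denominator both coprime to 5), so x ∈ ℤ_5^×. Compute digits iteratively via a_i = x_i mod 5, x_{i+1} = (x_i − a_i)/5, with x_0 = x:
  x_0 = 4/7;  a_0 = 2;  x_1 = (x_0 − 2)/5 = -2/7
  x_1 = -2/7;  a_1 = 4;  x_2 = (x_1 − 4)/5 = -6/7
  x_2 = -6/7;  a_2 = 2;  x_3 = (x_2 − 2)/5 = -4/7
  x_3 = -4/7;  a_3 = 3;  x_4 = (x_3 − 3)/5 = -5/7
  x_4 = -5/7;  a_4 = 0;  x_5 = (x_4 − 0)/5 = -1/7
  x_5 = -1/7;  a_5 = 2;  x_6 = (x_5 − 2)/5 = -3/7
Digits: (2, 4, 2, 3, 0, 2).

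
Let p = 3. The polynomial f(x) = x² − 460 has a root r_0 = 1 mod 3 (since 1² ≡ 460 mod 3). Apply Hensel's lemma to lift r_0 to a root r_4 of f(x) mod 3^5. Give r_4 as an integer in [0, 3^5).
r_4 = 109 (mod 243)

Hensel's recurrence: r_{i+1} = r_i − f(r_i)·(f′(r_i))^{-1} mod 3^{i+2}, with f′(x) = 2x. Iterate:
  r_0 = 1 (mod 3)
  r_1 = 1 (mod 9)
  r_2 = 1 (mod 27)
  r_3 = 28 (mod 81)
  r_4 = 109 (mod 243)
Final: r_4 = 109, and one checks f(r_4) ≡ 0 mod 3^5.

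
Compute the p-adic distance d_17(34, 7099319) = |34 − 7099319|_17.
d_17(34, 7099319) = 1/1419857

Step 1 — x − y = 34 − 7099319 = -7099285. Step 2 — v_17(-7099285) = 5 (factor: -7099285 = −(17^5 · 5); the sign does not affect v_p). Step 3 — |x − y|_17 = 17^{-5} = 1/1419857.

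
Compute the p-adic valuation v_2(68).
v_2(68) = 2

v_2(n) is the largest exponent k such that 2^k divides n. Factor out: 68 = 2^2 · 17. (Sign doesn't affect v_p.) So v_2(68) = 2.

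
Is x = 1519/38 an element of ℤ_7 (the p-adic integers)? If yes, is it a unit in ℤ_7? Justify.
x ∈ ℤ_7 but not a unit; v_7(x) = 2 > 0

ℤ_7 = {x ∈ ℚ_7 : v_7(x) ≥ 0} and ℤ_7^× = {x ∈ ℤ_7 : v_7(x) = 0}. Here v_7(1519/38) = v_7(num) − v_7(den) = 2; compare against these criteria.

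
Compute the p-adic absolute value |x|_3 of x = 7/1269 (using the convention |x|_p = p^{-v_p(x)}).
|7/1269|_3 = 27

Step 1 — compute v_3(x) by factoring powers of 3 out of the numerator and denominator: v_3(7/1269) = -3. Step 2 — apply |x|_p = p^{-v_p(x)} = 3^{3} = 27.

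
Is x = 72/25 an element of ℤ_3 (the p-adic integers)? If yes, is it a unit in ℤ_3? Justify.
x ∈ ℤ_3 but not a unit; v_3(x) = 2 > 0

ℤ_3 = {x ∈ ℚ_3 : v_3(x) ≥ 0} and ℤ_3^× = {x ∈ ℤ_3 : v_3(x) = 0}. Here v_3(72/25) = v_3(num) − v_3(den) = 2; compare against these criteria.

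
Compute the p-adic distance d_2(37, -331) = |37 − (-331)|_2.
d_2(37, -331) = 1/16

Step 1 — x − y = 37 − (-331) = 368. Step 2 — v_2(368) = 4 (factor: 368 = (2^4 · 23); the sign does not affect v_p). Step 3 — |x − y|_2 = 2^{-4} = 1/16.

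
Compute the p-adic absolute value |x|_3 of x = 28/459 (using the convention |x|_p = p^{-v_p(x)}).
|28/459|_3 = 27

Step 1 — compute v_3(x) by factoring powers of 3 out of the numerator and denominator: v_3(28/459) = -3. Step 2 — apply |x|_p = p^{-v_p(x)} = 3^{3} = 27.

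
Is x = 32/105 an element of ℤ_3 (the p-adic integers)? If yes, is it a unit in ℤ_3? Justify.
x ∉ ℤ_3 (v_3(x) = -1 < 0)

ℤ_3 = {x ∈ ℚ_3 : v_3(x) ≥ 0} and ℤ_3^× = {x ∈ ℤ_3 : v_3(x) = 0}. Here v_3(32/105) = v_3(num) − v_3(den) = -1; compare against these criteria.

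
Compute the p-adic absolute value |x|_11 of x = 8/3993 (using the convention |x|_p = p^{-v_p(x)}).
|8/3993|_11 = 1331

Step 1 — compute v_11(x) by factoring powers of 11 out of the numerator and denominator: v_11(8/3993) = -3. Step 2 — apply |x|_p = p^{-v_p(x)} = 11^{3} = 1331.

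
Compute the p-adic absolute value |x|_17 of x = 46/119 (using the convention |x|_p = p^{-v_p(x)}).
|46/119|_17 = 17

Step 1 — compute v_17(x) by factoring powers of 17 out of the numerator and denominator: v_17(46/119) = -1. Step 2 — apply |x|_p = p^{-v_p(x)} = 17^{1} = 17.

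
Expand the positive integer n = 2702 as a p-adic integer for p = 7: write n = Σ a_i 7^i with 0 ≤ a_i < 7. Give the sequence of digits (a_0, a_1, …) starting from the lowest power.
(a_0, a_1, …) = (0, 1, 6, 0, 1)

Repeated division by 7 gives the digits low-to-high: 2702 = 1·7^1 + 6·7^2 + 1·7^4. Digit sequence: (0, 1, 6, 0, 1).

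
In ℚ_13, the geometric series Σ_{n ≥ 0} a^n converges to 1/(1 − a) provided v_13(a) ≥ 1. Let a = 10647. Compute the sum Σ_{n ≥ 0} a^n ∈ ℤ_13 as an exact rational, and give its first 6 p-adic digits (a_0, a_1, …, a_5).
Σ a^n = 1/(1 − a) = -1/10646;  first 6 digits = (1, 0, 11, 4, 4, 6)

v_13(a) = 2 ≥ 1, so the series converges in ℤ_13 to 1/(1 − a) = 1/(1 − 10647) = -1/10646. Expand this rational in ℤ_13: compute digits iteratively via d_i = x_i mod 13, x_{i+1} = (x_i − d_i)/13. The first 6 digits are (1, 0, 11, 4, 4, 6).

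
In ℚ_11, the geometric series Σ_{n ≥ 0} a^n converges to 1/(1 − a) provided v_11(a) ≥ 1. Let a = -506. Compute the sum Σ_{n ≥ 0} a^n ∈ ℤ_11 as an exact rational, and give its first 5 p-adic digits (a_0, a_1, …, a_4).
Σ a^n = 1/(1 − a) = 1/507;  first 5 digits = (1, 9, 10, 7, 6)

v_11(a) = 1 ≥ 1, so the series converges in ℤ_11 to 1/(1 − a) = 1/(1 − (-506)) = 1/507. Expand this rational in ℤ_11: compute digits iteratively via d_i = x_i mod 11, x_{i+1} = (x_i − d_i)/11. The first 5 digits are (1, 9, 10, 7, 6).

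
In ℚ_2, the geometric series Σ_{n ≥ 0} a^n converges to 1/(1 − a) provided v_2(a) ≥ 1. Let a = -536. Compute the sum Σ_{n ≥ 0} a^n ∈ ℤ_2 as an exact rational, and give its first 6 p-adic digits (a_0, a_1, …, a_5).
Σ a^n = 1/(1 − a) = 1/537;  first 6 digits = (1, 0, 0, 1, 0, 1)

v_2(a) = 3 ≥ 1, so the series converges in ℤ_2 to 1/(1 − a) = 1/(1 − (-536)) = 1/537. Expand this rational in ℤ_2: compute digits iteratively via d_i = x_i mod 2, x_{i+1} = (x_i − d_i)/2. The first 6 digits are (1, 0, 0, 1, 0, 1).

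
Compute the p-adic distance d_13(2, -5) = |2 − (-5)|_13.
d_13(2, -5) = 1

Step 1 — x − y = 2 − (-5) = 7. Step 2 — v_13(7) = 0 (factor: 7 = (13^0 · 7); the sign does not affect v_p). Step 3 — |x − y|_13 = 13^{0} = 1.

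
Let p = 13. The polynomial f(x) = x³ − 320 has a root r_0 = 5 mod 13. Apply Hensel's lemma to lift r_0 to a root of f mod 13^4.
r_3 = 14981 (mod 28561)

Hensel: r_{i+1} = r_i − f(r_i)/f′(r_i) mod 13^{i+2}, where f′(x) = 3x². Iterate:
  r_0 = 5 (mod 13)
  r_1 = 109 (mod 169)
  r_2 = 1799 (mod 2197)
  r_3 = 14981 (mod 28561)
Final: r = 14981 with f(r) ≡ 0 mod 13^4.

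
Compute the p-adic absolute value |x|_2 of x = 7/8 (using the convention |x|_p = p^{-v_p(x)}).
|7/8|_2 = 8

Step 1 — compute v_2(x) by factoring powers of 2 out of the numerator and denominator: v_2(7/8) = -3. Step 2 — apply |x|_p = p^{-v_p(x)} = 2^{3} = 8.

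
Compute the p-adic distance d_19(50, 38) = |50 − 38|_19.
d_19(50, 38) = 1

Step 1 — x − y = 50 − 38 = 12. Step 2 — v_19(12) = 0 (factor: 12 = (19^0 · 12); the sign does not affect v_p). Step 3 — |x − y|_19 = 19^{0} = 1.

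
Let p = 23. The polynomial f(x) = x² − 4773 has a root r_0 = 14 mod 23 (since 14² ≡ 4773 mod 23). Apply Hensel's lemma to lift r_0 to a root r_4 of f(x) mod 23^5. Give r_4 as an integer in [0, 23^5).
r_4 = 3863899 (mod 6436343)

Hensel's recurrence: r_{i+1} = r_i − f(r_i)·(f′(r_i))^{-1} mod 23^{i+2}, with f′(x) = 2x. Iterate:
  r_0 = 14 (mod 23)
  r_1 = 83 (mod 529)
  r_2 = 6960 (mod 12167)
  r_3 = 225966 (mod 279841)
  r_4 = 3863899 (mod 6436343)
Final: r_4 = 3863899, and one checks f(r_4) ≡ 0 mod 23^5.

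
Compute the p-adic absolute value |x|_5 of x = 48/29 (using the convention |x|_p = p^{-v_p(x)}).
|48/29|_5 = 1

Step 1 — compute v_5(x) by factoring powers of 5 out of the numerator and denominator: v_5(48/29) = 0. Step 2 — apply |x|_p = p^{-v_p(x)} = 5^{0} = 1.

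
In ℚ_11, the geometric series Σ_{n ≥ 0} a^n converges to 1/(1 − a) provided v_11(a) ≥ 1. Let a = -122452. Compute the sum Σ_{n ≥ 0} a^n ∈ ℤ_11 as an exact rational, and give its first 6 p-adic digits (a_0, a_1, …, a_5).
Σ a^n = 1/(1 − a) = 1/122453;  first 6 digits = (1, 0, 0, 7, 2, 10)

v_11(a) = 3 ≥ 1, so the series converges in ℤ_11 to 1/(1 − a) = 1/(1 − (-122452)) = 1/122453. Expand this rational in ℤ_11: compute digits iteratively via d_i = x_i mod 11, x_{i+1} = (x_i − d_i)/11. The first 6 digits are (1, 0, 0, 7, 2, 10).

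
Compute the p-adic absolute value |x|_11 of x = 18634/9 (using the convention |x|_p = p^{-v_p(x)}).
|18634/9|_11 = 1/1331

Step 1 — compute v_11(x) by factoring powers of 11 out of the numerator and denominator: v_11(18634/9) = 3. Step 2 — apply |x|_p = p^{-v_p(x)} = 11^{-3} = 1/1331.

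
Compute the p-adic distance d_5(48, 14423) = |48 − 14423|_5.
d_5(48, 14423) = 1/625

Step 1 — x − y = 48 − 14423 = -14375. Step 2 — v_5(-14375) = 4 (factor: -14375 = −(5^4 · 23); the sign does not affect v_p). Step 3 — |x − y|_5 = 5^{-4} = 1/625.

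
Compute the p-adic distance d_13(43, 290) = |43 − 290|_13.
d_13(43, 290) = 1/13

Step 1 — x − y = 43 − 290 = -247. Step 2 — v_13(-247) = 1 (factor: -247 = −(13^1 · 19); the sign does not affect v_p). Step 3 — |x − y|_13 = 13^{-1} = 1/13.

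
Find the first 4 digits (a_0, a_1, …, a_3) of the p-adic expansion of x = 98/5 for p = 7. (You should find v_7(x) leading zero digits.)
(a_0, …, a_3) = (0, 0, 6, 2)

v_7(98/5) = 2, so a_0 = ... = a_1 = 0. Factor out: x = 7^2 · u with u = 2/5 a unit in ℤ_7. Expand u iteratively via a_{v+i} = u_i mod 7, u_{i+1} = (u_i − a_{v+i})/7:
  u_0 = 2/5;  a_2 = 6;  u_1 = (u_0 − 6)/7 = -4/5
  u_1 = -4/5;  a_3 = 2;  u_2 = (u_1 − 2)/7 = -2/5
Digits: (0, 0, 6, 2).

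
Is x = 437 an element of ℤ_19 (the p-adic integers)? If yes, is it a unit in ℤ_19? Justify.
x ∈ ℤ_19 but not a unit; v_19(x) = 1 > 0

ℤ_19 = {x ∈ ℚ_19 : v_19(x) ≥ 0} and ℤ_19^× = {x ∈ ℤ_19 : v_19(x) = 0}. Here v_19(437) = v_19(num) − v_19(den) = 1; compare against these criteria.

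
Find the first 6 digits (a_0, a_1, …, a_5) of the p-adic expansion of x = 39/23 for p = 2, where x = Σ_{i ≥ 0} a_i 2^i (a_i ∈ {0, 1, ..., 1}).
(a_0, …, a_5) = (1, 0, 0, 0, 1, 1)

v_2(39/23) = 0 (numerator and denominator both coprime to 2), so x ∈ ℤ_2^×. Compute digits iteratively via a_i = x_i mod 2, x_{i+1} = (x_i − a_i)/2, with x_0 = x:
  x_0 = 39/23;  a_0 = 1;  x_1 = (x_0 − 1)/2 = 8/23
  x_1 = 8/23;  a_1 = 0;  x_2 = (x_1 − 0)/2 = 4/23
  x_2 = 4/23;  a_2 = 0;  x_3 = (x_2 − 0)/2 = 2/23
  x_3 = 2/23;  a_3 = 0;  x_4 = (x_3 − 0)/2 = 1/23
  x_4 = 1/23;  a_4 = 1;  x_5 = (x_4 − 1)/2 = -11/23
  x_5 = -11/23;  a_5 = 1;  x_6 = (x_5 − 1)/2 = -17/23
Digits: (1, 0, 0, 0, 1, 1).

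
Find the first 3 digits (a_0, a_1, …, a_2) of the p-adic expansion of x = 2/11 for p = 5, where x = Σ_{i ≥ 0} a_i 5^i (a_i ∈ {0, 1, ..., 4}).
(a_0, …, a_2) = (2, 1, 2)

v_5(2/11) = 0 (numerator and denominator both coprime to 5), so x ∈ ℤ_5^×. Compute digits iteratively via a_i = x_i mod 5, x_{i+1} = (x_i − a_i)/5, with x_0 = x:
  x_0 = 2/11;  a_0 = 2;  x_1 = (x_0 − 2)/5 = -4/11
  x_1 = -4/11;  a_1 = 1;  x_2 = (x_1 − 1)/5 = -3/11
  x_2 = -3/11;  a_2 = 2;  x_3 = (x_2 − 2)/5 = -5/11
Digits: (2, 1, 2).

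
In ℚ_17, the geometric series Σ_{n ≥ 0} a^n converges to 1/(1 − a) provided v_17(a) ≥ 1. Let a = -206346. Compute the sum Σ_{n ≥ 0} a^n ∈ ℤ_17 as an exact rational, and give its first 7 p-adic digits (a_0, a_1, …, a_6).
Σ a^n = 1/(1 − a) = 1/206347;  first 7 digits = (1, 0, 0, 9, 14, 16, 12)

v_17(a) = 3 ≥ 1, so the series converges in ℤ_17 to 1/(1 − a) = 1/(1 − (-206346)) = 1/206347. Expand this rational in ℤ_17: compute digits iteratively via d_i = x_i mod 17, x_{i+1} = (x_i − d_i)/17. The first 7 digits are (1, 0, 0, 9, 14, 16, 12).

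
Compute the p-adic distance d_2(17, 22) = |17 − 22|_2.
d_2(17, 22) = 1

Step 1 — x − y = 17 − 22 = -5. Step 2 — v_2(-5) = 0 (factor: -5 = −(2^0 · 5); the sign does not affect v_p). Step 3 — |x − y|_2 = 2^{0} = 1.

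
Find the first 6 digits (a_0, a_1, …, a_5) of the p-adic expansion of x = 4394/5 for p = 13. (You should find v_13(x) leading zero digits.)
(a_0, …, a_5) = (0, 0, 0, 3, 5, 10)

v_13(4394/5) = 3, so a_0 = ... = a_2 = 0. Factor out: x = 13^3 · u with u = 2/5 a unit in ℤ_13. Expand u iteratively via a_{v+i} = u_i mod 13, u_{i+1} = (u_i − a_{v+i})/13:
  u_0 = 2/5;  a_3 = 3;  u_1 = (u_0 − 3)/13 = -1/5
  u_1 = -1/5;  a_4 = 5;  u_2 = (u_1 − 5)/13 = -2/5
  u_2 = -2/5;  a_5 = 10;  u_3 = (u_2 − 10)/13 = -4/5
Digits: (0, 0, 0, 3, 5, 10).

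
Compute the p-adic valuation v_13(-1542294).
v_13(-1542294) = 4

v_13(n) is the largest exponent k such that 13^k divides n. Factor out: -1542294 = -13^4 · 54. (Sign doesn't affect v_p.) So v_13(-1542294) = 4.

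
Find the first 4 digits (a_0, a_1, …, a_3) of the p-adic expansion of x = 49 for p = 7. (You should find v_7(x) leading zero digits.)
(a_0, …, a_3) = (0, 0, 1, 0)

v_7(49) = 2, so a_0 = ... = a_1 = 0. Factor out: x = 7^2 · u with u = 1 a unit in ℤ_7. Expand u iteratively via a_{v+i} = u_i mod 7, u_{i+1} = (u_i − a_{v+i})/7:
  u_0 = 1;  a_2 = 1;  u_1 = (u_0 − 1)/7 = 0
  u_1 = 0;  a_3 = 0;  u_2 = (u_1 − 0)/7 = 0
Digits: (0, 0, 1, 0).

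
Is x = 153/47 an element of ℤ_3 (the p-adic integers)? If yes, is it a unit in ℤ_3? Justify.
x ∈ ℤ_3 but not a unit; v_3(x) = 2 > 0

ℤ_3 = {x ∈ ℚ_3 : v_3(x) ≥ 0} and ℤ_3^× = {x ∈ ℤ_3 : v_3(x) = 0}. Here v_3(153/47) = v_3(num) − v_3(den) = 2; compare against these criteria.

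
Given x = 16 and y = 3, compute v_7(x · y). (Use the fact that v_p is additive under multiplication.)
v_7(48) = 0

v_p(x) = 0 (factor: 16 = 7^0 · 16); v_p(y) = 0 (factor: 3 = 7^0 · 3). Additivity: v_p(xy) = v_p(x) + v_p(y) = 0 + 0 = 0. (Direct check: xy = 48 = 7^0 · (48).)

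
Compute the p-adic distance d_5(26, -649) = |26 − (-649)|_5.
d_5(26, -649) = 1/25

Step 1 — x − y = 26 − (-649) = 675. Step 2 — v_5(675) = 2 (factor: 675 = (5^2 · 27); the sign does not affect v_p). Step 3 — |x − y|_5 = 5^{-2} = 1/25.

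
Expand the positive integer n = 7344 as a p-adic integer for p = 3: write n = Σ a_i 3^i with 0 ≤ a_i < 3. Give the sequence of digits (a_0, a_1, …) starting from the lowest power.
(a_0, a_1, …) = (0, 0, 0, 2, 0, 0, 1, 0, 1)

Repeated division by 3 gives the digits low-to-high: 7344 = 2·3^3 + 1·3^6 + 1·3^8. Digit sequence: (0, 0, 0, 2, 0, 0, 1, 0, 1).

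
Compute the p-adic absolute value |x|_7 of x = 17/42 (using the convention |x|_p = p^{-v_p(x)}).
|17/42|_7 = 7

Step 1 — compute v_7(x) by factoring powers of 7 out of the numerator and denominator: v_7(17/42) = -1. Step 2 — apply |x|_p = p^{-v_p(x)} = 7^{1} = 7.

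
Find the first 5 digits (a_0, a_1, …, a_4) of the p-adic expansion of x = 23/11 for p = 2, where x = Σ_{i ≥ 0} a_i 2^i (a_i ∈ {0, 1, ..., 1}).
(a_0, …, a_4) = (1, 0, 1, 0, 0)

v_2(23/11) = 0 (numerator and denominator both coprime to 2), so x ∈ ℤ_2^×. Compute digits iteratively via a_i = x_i mod 2, x_{i+1} = (x_i − a_i)/2, with x_0 = x:
  x_0 = 23/11;  a_0 = 1;  x_1 = (x_0 − 1)/2 = 6/11
  x_1 = 6/11;  a_1 = 0;  x_2 = (x_1 − 0)/2 = 3/11
  x_2 = 3/11;  a_2 = 1;  x_3 = (x_2 − 1)/2 = -4/11
  x_3 = -4/11;  a_3 = 0;  x_4 = (x_3 − 0)/2 = -2/11
  x_4 = -2/11;  a_4 = 0;  x_5 = (x_4 − 0)/2 = -1/11
Digits: (1, 0, 1, 0, 0).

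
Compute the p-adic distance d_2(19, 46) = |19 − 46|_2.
d_2(19, 46) = 1

Step 1 — x − y = 19 − 46 = -27. Step 2 — v_2(-27) = 0 (factor: -27 = −(2^0 · 27); the sign does not affect v_p). Step 3 — |x − y|_2 = 2^{0} = 1.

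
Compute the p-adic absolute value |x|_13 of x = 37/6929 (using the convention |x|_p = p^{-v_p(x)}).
|37/6929|_13 = 169

Step 1 — compute v_13(x) by factoring powers of 13 out of the numerator and denominator: v_13(37/6929) = -2. Step 2 — apply |x|_p = p^{-v_p(x)} = 13^{2} = 169.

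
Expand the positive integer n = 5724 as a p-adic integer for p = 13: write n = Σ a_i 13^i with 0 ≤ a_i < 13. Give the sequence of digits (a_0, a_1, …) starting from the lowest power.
(a_0, a_1, …) = (4, 11, 7, 2)

Repeated division by 13 gives the digits low-to-high: 5724 = 4 + 11·13^1 + 7·13^2 + 2·13^3. Digit sequence: (4, 11, 7, 2).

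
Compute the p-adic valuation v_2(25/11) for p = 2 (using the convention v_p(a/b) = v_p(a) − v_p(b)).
v_2(25/11) = 0

Factor powers of 2 from the numerator and denominator of the reduced fraction: 25 = 2^0 · 25 and 11 = 2^0 · 11. Apply v_p(a/b) = v_p(a) − v_p(b): v_2(25/11) = 0 − 0 = 0.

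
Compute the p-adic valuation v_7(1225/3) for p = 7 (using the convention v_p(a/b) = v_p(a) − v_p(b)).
v_7(1225/3) = 2

Factor powers of 7 from the numerator and denominator of the reduced fraction: 1225 = 7^2 · 25 and 3 = 7^0 · 3. Apply v_p(a/b) = v_p(a) − v_p(b): v_7(1225/3) = 2 − 0 = 2.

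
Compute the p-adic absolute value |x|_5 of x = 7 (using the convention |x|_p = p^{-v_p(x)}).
|7|_5 = 1

Step 1 — compute v_5(x) by factoring powers of 5 out of the numerator and denominator: v_5(7) = 0. Step 2 — apply |x|_p = p^{-v_p(x)} = 5^{0} = 1.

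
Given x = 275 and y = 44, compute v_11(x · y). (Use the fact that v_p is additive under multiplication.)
v_11(12100) = 2

v_p(x) = 1 (factor: 275 = 11^1 · 25); v_p(y) = 1 (factor: 44 = 11^1 · 4). Additivity: v_p(xy) = v_p(x) + v_p(y) = 1 + 1 = 2. (Direct check: xy = 12100 = 11^2 · (100).)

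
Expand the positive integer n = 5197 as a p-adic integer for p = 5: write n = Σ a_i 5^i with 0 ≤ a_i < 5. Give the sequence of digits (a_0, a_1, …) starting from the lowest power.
(a_0, a_1, …) = (2, 4, 2, 1, 3, 1)

Repeated division by 5 gives the digits low-to-high: 5197 = 2 + 4·5^1 + 2·5^2 + 1·5^3 + 3·5^4 + 1·5^5. Digit sequence: (2, 4, 2, 1, 3, 1).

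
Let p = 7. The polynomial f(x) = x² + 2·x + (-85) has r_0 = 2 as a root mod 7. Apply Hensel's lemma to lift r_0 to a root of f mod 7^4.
r_3 = 513 (mod 2401)

Hensel: r_{i+1} = r_i − f(r_i)·(f′(r_i))^{-1} mod 7^{i+2}, f′(x) = 2x + 2. Iterate:
  r_0 = 2 (mod 7)
  r_1 = 23 (mod 49)
  r_2 = 170 (mod 343)
  r_3 = 513 (mod 2401)
Final: r = 513 satisfies f(r) ≡ 0 mod 7^4.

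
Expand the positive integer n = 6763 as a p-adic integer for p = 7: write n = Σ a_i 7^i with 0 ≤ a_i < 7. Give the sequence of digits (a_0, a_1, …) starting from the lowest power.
(a_0, a_1, …) = (1, 0, 5, 5, 2)

Repeated division by 7 gives the digits low-to-high: 6763 = 1 + 5·7^2 + 5·7^3 + 2·7^4. Digit sequence: (1, 0, 5, 5, 2).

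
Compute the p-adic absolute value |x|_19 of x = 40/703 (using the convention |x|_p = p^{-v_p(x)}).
|40/703|_19 = 19

Step 1 — compute v_19(x) by factoring powers of 19 out of the numerator and denominator: v_19(40/703) = -1. Step 2 — apply |x|_p = p^{-v_p(x)} = 19^{1} = 19.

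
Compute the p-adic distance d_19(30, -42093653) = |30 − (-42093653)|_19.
d_19(30, -42093653) = 1/2476099

Step 1 — x − y = 30 − (-42093653) = 42093683. Step 2 — v_19(42093683) = 5 (factor: 42093683 = (19^5 · 17); the sign does not affect v_p). Step 3 — |x − y|_19 = 19^{-5} = 1/2476099.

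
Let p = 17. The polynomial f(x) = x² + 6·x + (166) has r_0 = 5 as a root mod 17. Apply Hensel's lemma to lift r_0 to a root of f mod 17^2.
r_1 = 226 (mod 289)

Hensel: r_{i+1} = r_i − f(r_i)·(f′(r_i))^{-1} mod 17^{i+2}, f′(x) = 2x + 6. Iterate:
  r_0 = 5 (mod 17)
  r_1 = 226 (mod 289)
Final: r = 226 satisfies f(r) ≡ 0 mod 17^2.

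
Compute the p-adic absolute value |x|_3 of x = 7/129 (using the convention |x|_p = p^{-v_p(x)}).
|7/129|_3 = 3

Step 1 — compute v_3(x) by factoring powers of 3 out of the numerator and denominator: v_3(7/129) = -1. Step 2 — apply |x|_p = p^{-v_p(x)} = 3^{1} = 3.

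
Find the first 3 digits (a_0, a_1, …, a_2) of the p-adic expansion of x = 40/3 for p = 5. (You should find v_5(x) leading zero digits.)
(a_0, …, a_2) = (0, 1, 2)

v_5(40/3) = 1, so a_0 = ... = a_0 = 0. Factor out: x = 5^1 · u with u = 8/3 a unit in ℤ_5. Expand u iteratively via a_{v+i} = u_i mod 5, u_{i+1} = (u_i − a_{v+i})/5:
  u_0 = 8/3;  a_1 = 1;  u_1 = (u_0 − 1)/5 = 1/3
  u_1 = 1/3;  a_2 = 2;  u_2 = (u_1 − 2)/5 = -1/3
Digits: (0, 1, 2).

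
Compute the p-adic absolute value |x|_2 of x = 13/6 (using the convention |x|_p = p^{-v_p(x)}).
|13/6|_2 = 2

Step 1 — compute v_2(x) by factoring powers of 2 out of the numerator and denominator: v_2(13/6) = -1. Step 2 — apply |x|_p = p^{-v_p(x)} = 2^{1} = 2.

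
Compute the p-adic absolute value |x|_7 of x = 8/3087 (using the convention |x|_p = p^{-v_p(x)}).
|8/3087|_7 = 343

Step 1 — compute v_7(x) by factoring powers of 7 out of the numerator and denominator: v_7(8/3087) = -3. Step 2 — apply |x|_p = p^{-v_p(x)} = 7^{3} = 343.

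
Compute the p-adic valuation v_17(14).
v_17(14) = 0

v_17(n) is the largest exponent k such that 17^k divides n. Factor out: 14 = 17^0 · 14. (Sign doesn't affect v_p.) So v_17(14) = 0.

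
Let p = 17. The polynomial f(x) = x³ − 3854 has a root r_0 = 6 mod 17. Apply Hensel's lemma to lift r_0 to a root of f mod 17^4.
r_3 = 9186 (mod 83521)

Hensel: r_{i+1} = r_i − f(r_i)/f′(r_i) mod 17^{i+2}, where f′(x) = 3x². Iterate:
  r_0 = 6 (mod 17)
  r_1 = 227 (mod 289)
  r_2 = 4273 (mod 4913)
  r_3 = 9186 (mod 83521)
Final: r = 9186 with f(r) ≡ 0 mod 17^4.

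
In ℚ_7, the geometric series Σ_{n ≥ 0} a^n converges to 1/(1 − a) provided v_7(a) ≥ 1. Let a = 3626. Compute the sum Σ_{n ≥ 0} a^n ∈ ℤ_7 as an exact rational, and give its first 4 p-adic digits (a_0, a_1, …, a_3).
Σ a^n = 1/(1 − a) = -1/3625;  first 4 digits = (1, 0, 4, 3)

v_7(a) = 2 ≥ 1, so the series converges in ℤ_7 to 1/(1 − a) = 1/(1 − 3626) = -1/3625. Expand this rational in ℤ_7: compute digits iteratively via d_i = x_i mod 7, x_{i+1} = (x_i − d_i)/7. The first 4 digits are (1, 0, 4, 3).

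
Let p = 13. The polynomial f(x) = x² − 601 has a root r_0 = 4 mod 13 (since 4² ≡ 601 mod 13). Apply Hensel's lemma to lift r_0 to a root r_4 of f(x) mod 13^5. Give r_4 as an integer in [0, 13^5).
r_4 = 103822 (mod 371293)

Hensel's recurrence: r_{i+1} = r_i − f(r_i)·(f′(r_i))^{-1} mod 13^{i+2}, with f′(x) = 2x. Iterate:
  r_0 = 4 (mod 13)
  r_1 = 56 (mod 169)
  r_2 = 563 (mod 2197)
  r_3 = 18139 (mod 28561)
  r_4 = 103822 (mod 371293)
Final: r_4 = 103822, and one checks f(r_4) ≡ 0 mod 13^5.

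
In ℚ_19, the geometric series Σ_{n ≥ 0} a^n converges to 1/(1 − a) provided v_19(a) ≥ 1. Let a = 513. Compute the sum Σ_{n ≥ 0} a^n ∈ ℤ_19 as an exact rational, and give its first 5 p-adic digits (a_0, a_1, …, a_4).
Σ a^n = 1/(1 − a) = -1/512;  first 5 digits = (1, 8, 8, 18, 3)

v_19(a) = 1 ≥ 1, so the series converges in ℤ_19 to 1/(1 − a) = 1/(1 − 513) = -1/512. Expand this rational in ℤ_19: compute digits iteratively via d_i = x_i mod 19, x_{i+1} = (x_i − d_i)/19. The first 5 digits are (1, 8, 8, 18, 3).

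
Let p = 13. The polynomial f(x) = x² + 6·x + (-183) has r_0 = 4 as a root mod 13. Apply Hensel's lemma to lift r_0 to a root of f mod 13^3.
r_2 = 2006 (mod 2197)

Hensel: r_{i+1} = r_i − f(r_i)·(f′(r_i))^{-1} mod 13^{i+2}, f′(x) = 2x + 6. Iterate:
  r_0 = 4 (mod 13)
  r_1 = 147 (mod 169)
  r_2 = 2006 (mod 2197)
Final: r = 2006 satisfies f(r) ≡ 0 mod 13^3.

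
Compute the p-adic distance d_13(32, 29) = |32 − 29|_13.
d_13(32, 29) = 1

Step 1 — x − y = 32 − 29 = 3. Step 2 — v_13(3) = 0 (factor: 3 = (13^0 · 3); the sign does not affect v_p). Step 3 — |x − y|_13 = 13^{0} = 1.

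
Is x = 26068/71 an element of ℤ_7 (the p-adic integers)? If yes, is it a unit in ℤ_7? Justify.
x ∈ ℤ_7 but not a unit; v_7(x) = 3 > 0

ℤ_7 = {x ∈ ℚ_7 : v_7(x) ≥ 0} and ℤ_7^× = {x ∈ ℤ_7 : v_7(x) = 0}. Here v_7(26068/71) = v_7(num) − v_7(den) = 3; compare against these criteria.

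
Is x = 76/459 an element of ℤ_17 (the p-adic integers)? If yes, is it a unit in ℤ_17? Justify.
x ∉ ℤ_17 (v_17(x) = -1 < 0)

ℤ_17 = {x ∈ ℚ_17 : v_17(x) ≥ 0} and ℤ_17^× = {x ∈ ℤ_17 : v_17(x) = 0}. Here v_17(76/459) = v_17(num) − v_17(den) = -1; compare against these criteria.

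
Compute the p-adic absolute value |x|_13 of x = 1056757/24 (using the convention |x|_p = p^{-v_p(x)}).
|1056757/24|_13 = 1/28561

Step 1 — compute v_13(x) by factoring powers of 13 out of the numerator and denominator: v_13(1056757/24) = 4. Step 2 — apply |x|_p = p^{-v_p(x)} = 13^{-4} = 1/28561.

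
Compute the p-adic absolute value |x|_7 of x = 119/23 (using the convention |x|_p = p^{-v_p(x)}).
|119/23|_7 = 1/7

Step 1 — compute v_7(x) by factoring powers of 7 out of the numerator and denominator: v_7(119/23) = 1. Step 2 — apply |x|_p = p^{-v_p(x)} = 7^{-1} = 1/7.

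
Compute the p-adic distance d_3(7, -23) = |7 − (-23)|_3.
d_3(7, -23) = 1/3

Step 1 — x − y = 7 − (-23) = 30. Step 2 — v_3(30) = 1 (factor: 30 = (3^1 · 10); the sign does not affect v_p). Step 3 — |x − y|_3 = 3^{-1} = 1/3.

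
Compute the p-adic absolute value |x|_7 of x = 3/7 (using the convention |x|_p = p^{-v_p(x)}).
|3/7|_7 = 7

Step 1 — compute v_7(x) by factoring powers of 7 out of the numerator and denominator: v_7(3/7) = -1. Step 2 — apply |x|_p = p^{-v_p(x)} = 7^{1} = 7.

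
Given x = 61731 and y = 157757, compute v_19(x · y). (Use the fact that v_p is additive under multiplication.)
v_19(9738497367) = 6

v_p(x) = 3 (factor: 61731 = 19^3 · 9); v_p(y) = 3 (factor: 157757 = 19^3 · 23). Additivity: v_p(xy) = v_p(x) + v_p(y) = 3 + 3 = 6. (Direct check: xy = 9738497367 = 19^6 · (207).)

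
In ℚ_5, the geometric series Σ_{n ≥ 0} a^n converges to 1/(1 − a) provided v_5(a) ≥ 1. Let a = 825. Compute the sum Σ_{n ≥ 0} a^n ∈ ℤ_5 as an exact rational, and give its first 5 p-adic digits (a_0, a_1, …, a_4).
Σ a^n = 1/(1 − a) = -1/824;  first 5 digits = (1, 0, 3, 1, 0)

v_5(a) = 2 ≥ 1, so the series converges in ℤ_5 to 1/(1 − a) = 1/(1 − 825) = -1/824. Expand this rational in ℤ_5: compute digits iteratively via d_i = x_i mod 5, x_{i+1} = (x_i − d_i)/5. The first 5 digits are (1, 0, 3, 1, 0).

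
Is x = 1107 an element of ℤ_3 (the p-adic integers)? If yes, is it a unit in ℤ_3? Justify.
x ∈ ℤ_3 but not a unit; v_3(x) = 3 > 0

ℤ_3 = {x ∈ ℚ_3 : v_3(x) ≥ 0} and ℤ_3^× = {x ∈ ℤ_3 : v_3(x) = 0}. Here v_3(1107) = v_3(num) − v_3(den) = 3; compare against these criteria.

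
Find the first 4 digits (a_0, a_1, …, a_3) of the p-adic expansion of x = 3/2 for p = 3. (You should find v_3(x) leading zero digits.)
(a_0, …, a_3) = (0, 2, 1, 1)

v_3(3/2) = 1, so a_0 = ... = a_0 = 0. Factor out: x = 3^1 · u with u = 1/2 a unit in ℤ_3. Expand u iteratively via a_{v+i} = u_i mod 3, u_{i+1} = (u_i − a_{v+i})/3:
  u_0 = 1/2;  a_1 = 2;  u_1 = (u_0 − 2)/3 = -1/2
  u_1 = -1/2;  a_2 = 1;  u_2 = (u_1 − 1)/3 = -1/2
  u_2 = -1/2;  a_3 = 1;  u_3 = (u_2 − 1)/3 = -1/2
Digits: (0, 2, 1, 1).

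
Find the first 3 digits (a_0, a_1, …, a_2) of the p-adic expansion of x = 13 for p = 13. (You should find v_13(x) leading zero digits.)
(a_0, …, a_2) = (0, 1, 0)

v_13(13) = 1, so a_0 = ... = a_0 = 0. Factor out: x = 13^1 · u with u = 1 a unit in ℤ_13. Expand u iteratively via a_{v+i} = u_i mod 13, u_{i+1} = (u_i − a_{v+i})/13:
  u_0 = 1;  a_1 = 1;  u_1 = (u_0 − 1)/13 = 0
  u_1 = 0;  a_2 = 0;  u_2 = (u_1 − 0)/13 = 0
Digits: (0, 1, 0).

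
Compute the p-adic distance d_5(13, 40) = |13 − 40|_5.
d_5(13, 40) = 1

Step 1 — x − y = 13 − 40 = -27. Step 2 — v_5(-27) = 0 (factor: -27 = −(5^0 · 27); the sign does not affect v_p). Step 3 — |x − y|_5 = 5^{0} = 1.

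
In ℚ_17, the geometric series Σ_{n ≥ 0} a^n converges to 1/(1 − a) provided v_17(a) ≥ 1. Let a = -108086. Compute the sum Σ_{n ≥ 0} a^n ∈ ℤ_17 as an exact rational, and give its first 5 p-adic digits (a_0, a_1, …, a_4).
Σ a^n = 1/(1 − a) = 1/108087;  first 5 digits = (1, 0, 0, 12, 15)

v_17(a) = 3 ≥ 1, so the series converges in ℤ_17 to 1/(1 − a) = 1/(1 − (-108086)) = 1/108087. Expand this rational in ℤ_17: compute digits iteratively via d_i = x_i mod 17, x_{i+1} = (x_i − d_i)/17. The first 5 digits are (1, 0, 0, 12, 15).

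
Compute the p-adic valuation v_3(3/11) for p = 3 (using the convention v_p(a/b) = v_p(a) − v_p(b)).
v_3(3/11) = 1

Factor powers of 3 from the numerator and denominator of the reduced fraction: 3 = 3^1 · 1 and 11 = 3^0 · 11. Apply v_p(a/b) = v_p(a) − v_p(b): v_3(3/11) = 1 − 0 = 1.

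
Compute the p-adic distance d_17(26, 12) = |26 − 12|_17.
d_17(26, 12) = 1

Step 1 — x − y = 26 − 12 = 14. Step 2 — v_17(14) = 0 (factor: 14 = (17^0 · 14); the sign does not affect v_p). Step 3 — |x − y|_17 = 17^{0} = 1.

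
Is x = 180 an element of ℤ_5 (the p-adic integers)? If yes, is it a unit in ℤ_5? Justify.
x ∈ ℤ_5 but not a unit; v_5(x) = 1 > 0

ℤ_5 = {x ∈ ℚ_5 : v_5(x) ≥ 0} and ℤ_5^× = {x ∈ ℤ_5 : v_5(x) = 0}. Here v_5(180) = v_5(num) − v_5(den) = 1; compare against these criteria.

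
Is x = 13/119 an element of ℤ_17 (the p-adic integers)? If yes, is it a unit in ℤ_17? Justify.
x ∉ ℤ_17 (v_17(x) = -1 < 0)

ℤ_17 = {x ∈ ℚ_17 : v_17(x) ≥ 0} and ℤ_17^× = {x ∈ ℤ_17 : v_17(x) = 0}. Here v_17(13/119) = v_17(num) − v_17(den) = -1; compare against these criteria.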